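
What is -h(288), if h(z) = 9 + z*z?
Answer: -82953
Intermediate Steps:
h(z) = 9 + z**2
-h(288) = -(9 + 288**2) = -(9 + 82944) = -1*82953 = -82953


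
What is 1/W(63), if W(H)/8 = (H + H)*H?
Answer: 1/63504 ≈ 1.5747e-5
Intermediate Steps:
W(H) = 16*H² (W(H) = 8*((H + H)*H) = 8*((2*H)*H) = 8*(2*H²) = 16*H²)
1/W(63) = 1/(16*63²) = 1/(16*3969) = 1/63504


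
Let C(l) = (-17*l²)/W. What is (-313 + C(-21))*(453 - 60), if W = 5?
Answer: -3561366/5 ≈ -7.1227e+5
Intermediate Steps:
C(l) = -17*l²/5
(-313 + C(-21))*(453 - 60) = (-313 - 17/5*(-21)²)*(453 - 60) = (-313 - 17/5*441)*393 = (-313 - 7497/5)*393 = -9062/5*393 = -3561366/5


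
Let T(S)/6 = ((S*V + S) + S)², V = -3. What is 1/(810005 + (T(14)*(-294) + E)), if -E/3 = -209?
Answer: 1/464888 ≈ 2.1511e-6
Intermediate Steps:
E = 627 (E = -3*(-209) = 627)
T(S) = 6*S² (T(S) = 6*((S*(-3) + S) + S)² = 6*((-3*S + S) + S)² = 6*(-2*S + S)² = 6*(-S)² = 6*S²)
1/(810005 + (T(14)*(-294) + E)) = 1/(810005 + ((6*14²)*(-294) + 627)) = 1/(810005 + ((6*196)*(-294) + 627)) = 1/(810005 + (1176*(-294) + 627)) = 1/(810005 + (-345744 + 627)) = 1/(810005 - 345117) = 1/464888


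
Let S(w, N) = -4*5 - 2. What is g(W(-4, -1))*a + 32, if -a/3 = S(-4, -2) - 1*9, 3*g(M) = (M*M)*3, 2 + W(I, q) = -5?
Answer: 4589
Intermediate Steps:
W(I, q) = -7 (W(I, q) = -2 - 5 = -7)
S(w, N) = -22 (S(w, N) = -20 - 2 = -22)
g(M) = M² (g(M) = ((M*M)*3)/3 = (M²*3)/3 = (3*M²)/3 = M²)
a = 93 (a = -3*(-22 - 1*9) = -3*(-22 - 9) = -3*(-31) = 93)
g(W(-4, -1))*a + 32 = (-7)²*93 + 32 = 49*93 + 32 = 4557 + 32 = 4589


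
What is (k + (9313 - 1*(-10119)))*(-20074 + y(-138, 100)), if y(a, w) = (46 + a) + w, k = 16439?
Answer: -719787486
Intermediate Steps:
y(a, w) = 46 + a + w
(k + (9313 - 1*(-10119)))*(-20074 + y(-138, 100)) = (16439 + (9313 - 1*(-10119)))*(-20074 + (46 - 138 + 100)) = (16439 + (9313 + 10119))*(-20074 + 8) = (16439 + 19432)*(-20066) = 35871*(-20066) = -719787486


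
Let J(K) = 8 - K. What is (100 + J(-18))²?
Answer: 15876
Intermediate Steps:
(100 + J(-18))² = (100 + (8 - 1*(-18)))² = (100 + (8 + 18))² = (100 + 26)² = 126² = 15876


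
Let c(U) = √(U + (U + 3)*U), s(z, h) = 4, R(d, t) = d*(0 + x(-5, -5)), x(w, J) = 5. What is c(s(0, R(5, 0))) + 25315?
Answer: 25315 + 4*√2 ≈ 25321.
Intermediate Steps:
R(d, t) = 5*d (R(d, t) = d*(0 + 5) = d*5 = 5*d)
c(U) = √(U + U*(3 + U)) (c(U) = √(U + (3 + U)*U) = √(U + U*(3 + U)))
c(s(0, R(5, 0))) + 25315 = √(4*(4 + 4)) + 25315 = √(4*8) + 25315 = √32 + 25315 = 4*√2 + 25315 = 25315 + 4*√2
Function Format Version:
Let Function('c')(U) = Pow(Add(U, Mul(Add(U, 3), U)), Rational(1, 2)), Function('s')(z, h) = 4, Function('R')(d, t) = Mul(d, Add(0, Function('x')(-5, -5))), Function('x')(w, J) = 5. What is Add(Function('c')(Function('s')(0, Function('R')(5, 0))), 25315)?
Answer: Add(25315, Mul(4, Pow(2, Rational(1, 2)))) ≈ 25321.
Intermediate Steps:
Function('R')(d, t) = Mul(5, d) (Function('R')(d, t) = Mul(d, Add(0, 5)) = Mul(d, 5) = Mul(5, d))
Function('c')(U) = Pow(Add(U, Mul(U, Add(3, U))), Rational(1, 2)) (Function('c')(U) = Pow(Add(U, Mul(Add(3, U), U)), Rational(1, 2)) = Pow(Add(U, Mul(U, Add(3, U))), Rational(1, 2)))
Add(Function('c')(Function('s')(0, Function('R')(5, 0))), 25315) = Add(Pow(Mul(4, Add(4, 4)), Rational(1, 2)), 25315) = Add(Pow(Mul(4, 8), Rational(1, 2)), 25315) = Add(Pow(32, Rational(1, 2)), 25315) = Add(Mul(4, Pow(2, Rational(1, 2))), 25315) = Add(25315, Mul(4, Pow(2, Rational(1, 2))))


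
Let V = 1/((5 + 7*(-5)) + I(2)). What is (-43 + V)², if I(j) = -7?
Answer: 2534464/1369 ≈ 1851.3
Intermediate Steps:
V = -1/37 (V = 1/((5 + 7*(-5)) - 7) = 1/((5 - 35) - 7) = 1/(-30 - 7) = 1/(-37) = -1/37 ≈ -0.027027)
(-43 + V)² = (-43 - 1/37)² = (-1592/37)² = 2534464/1369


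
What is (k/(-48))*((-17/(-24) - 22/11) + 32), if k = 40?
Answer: -3685/144 ≈ -25.590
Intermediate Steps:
(k/(-48))*((-17/(-24) - 22/11) + 32) = (40/(-48))*((-17/(-24) - 22/11) + 32) = (40*(-1/48))*((-17*(-1/24) - 22*1/11) + 32) = -5*((17/24 - 2) + 32)/6 = -5*(-31/24 + 32)/6 = -⅚*737/24 = -3685/144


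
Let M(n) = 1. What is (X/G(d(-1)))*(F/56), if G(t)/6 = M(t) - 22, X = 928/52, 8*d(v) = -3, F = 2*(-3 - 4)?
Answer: 29/819 ≈ 0.035409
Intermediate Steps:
F = -14 (F = 2*(-7) = -14)
d(v) = -3/8 (d(v) = (⅛)*(-3) = -3/8)
X = 232/13 (X = 928*(1/52) = 232/13 ≈ 17.846)
G(t) = -126 (G(t) = 6*(1 - 22) = 6*(-21) = -126)
(X/G(d(-1)))*(F/56) = ((232/13)/(-126))*(-14/56) = ((232/13)*(-1/126))*(-14*1/56) = -116/819*(-¼) = 29/819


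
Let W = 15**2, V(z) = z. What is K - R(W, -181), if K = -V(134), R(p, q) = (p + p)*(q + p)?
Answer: -19934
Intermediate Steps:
W = 225
R(p, q) = 2*p*(p + q) (R(p, q) = (2*p)*(p + q) = 2*p*(p + q))
K = -134 (K = -1*134 = -134)
K - R(W, -181) = -134 - 2*225*(225 - 181) = -134 - 2*225*44 = -134 - 1*19800 = -134 - 19800 = -19934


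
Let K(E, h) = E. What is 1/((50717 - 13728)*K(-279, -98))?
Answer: -1/10319931 ≈ -9.6900e-8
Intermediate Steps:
1/((50717 - 13728)*K(-279, -98)) = 1/((50717 - 13728)*(-279)) = -1/279/36989 = (1/36989)*(-1/279) = -1/10319931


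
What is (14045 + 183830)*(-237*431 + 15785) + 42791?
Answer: -17088837959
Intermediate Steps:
(14045 + 183830)*(-237*431 + 15785) + 42791 = 197875*(-102147 + 15785) + 42791 = 197875*(-86362) + 42791 = -17088880750 + 42791 = -17088837959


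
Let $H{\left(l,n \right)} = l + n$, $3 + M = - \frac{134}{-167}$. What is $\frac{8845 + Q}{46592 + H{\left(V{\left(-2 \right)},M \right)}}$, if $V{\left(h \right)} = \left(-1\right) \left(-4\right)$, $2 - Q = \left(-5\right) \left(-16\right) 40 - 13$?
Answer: $\frac{189044}{1556233} \approx 0.12148$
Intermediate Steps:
$M = - \frac{367}{167}$ ($M = -3 - \frac{134}{-167} = -3 - - \frac{134}{167} = -3 + \frac{134}{167} = - \frac{367}{167} \approx -2.1976$)
$Q = -3185$ ($Q = 2 - \left(\left(-5\right) \left(-16\right) 40 - 13\right) = 2 - \left(80 \cdot 40 - 13\right) = 2 - \left(3200 - 13\right) = 2 - 3187 = -3185$)
$V{\left(h \right)} = 4$
$\frac{8845 + Q}{46592 + H{\left(V{\left(-2 \right)},M \right)}} = \frac{8845 - 3185}{46592 + \left(4 - \frac{367}{167}\right)} = \frac{5660}{46592 + \frac{301}{167}} = \frac{5660}{\frac{7781165}{167}} = 5660 \cdot \frac{167}{7781165} = \frac{189044}{1556233}$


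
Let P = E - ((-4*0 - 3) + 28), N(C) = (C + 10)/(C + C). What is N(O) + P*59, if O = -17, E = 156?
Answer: 262793/34 ≈ 7729.2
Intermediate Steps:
N(C) = (10 + C)/(2*C) (N(C) = (10 + C)/((2*C)) = (10 + C)*(1/(2*C)) = (10 + C)/(2*C))
P = 131 (P = 156 - ((-4*0 - 3) + 28) = 156 - ((0 - 3) + 28) = 156 - (-3 + 28) = 156 - 1*25 = 156 - 25 = 131)
N(O) + P*59 = (1/2)*(10 - 17)/(-17) + 131*59 = (1/2)*(-1/17)*(-7) + 7729 = 7/34 + 7729 = 262793/34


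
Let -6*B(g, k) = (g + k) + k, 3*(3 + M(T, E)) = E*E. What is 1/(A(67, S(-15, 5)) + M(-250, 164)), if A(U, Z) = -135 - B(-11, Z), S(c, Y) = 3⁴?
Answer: 2/17705 ≈ 0.00011296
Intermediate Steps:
M(T, E) = -3 + E²/3 (M(T, E) = -3 + (E*E)/3 = -3 + E²/3)
B(g, k) = -k/3 - g/6 (B(g, k) = -((g + k) + k)/6 = -(g + 2*k)/6 = -k/3 - g/6)
S(c, Y) = 81
A(U, Z) = -821/6 + Z/3 (A(U, Z) = -135 - (-Z/3 - ⅙*(-11)) = -135 - (-Z/3 + 11/6) = -135 - (11/6 - Z/3) = -135 + (-11/6 + Z/3) = -821/6 + Z/3)
1/(A(67, S(-15, 5)) + M(-250, 164)) = 1/((-821/6 + (⅓)*81) + (-3 + (⅓)*164²)) = 1/((-821/6 + 27) + (-3 + (⅓)*26896)) = 1/(-659/6 + (-3 + 26896/3)) = 1/(-659/6 + 26887/3) = 1/(17705/2) = 2/17705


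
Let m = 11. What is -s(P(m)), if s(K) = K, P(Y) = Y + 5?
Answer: -16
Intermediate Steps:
P(Y) = 5 + Y
-s(P(m)) = -(5 + 11) = -1*16 = -16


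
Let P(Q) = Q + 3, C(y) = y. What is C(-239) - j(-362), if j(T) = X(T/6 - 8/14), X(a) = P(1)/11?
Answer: -2633/11 ≈ -239.36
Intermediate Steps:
P(Q) = 3 + Q
X(a) = 4/11 (X(a) = (3 + 1)/11 = 4*(1/11) = 4/11)
j(T) = 4/11
C(-239) - j(-362) = -239 - 1*4/11 = -239 - 4/11 = -2633/11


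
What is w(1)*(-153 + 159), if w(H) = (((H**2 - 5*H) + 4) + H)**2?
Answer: 6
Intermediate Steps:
w(H) = (4 + H**2 - 4*H)**2 (w(H) = ((4 + H**2 - 5*H) + H)**2 = (4 + H**2 - 4*H)**2)
w(1)*(-153 + 159) = (4 + 1**2 - 4*1)**2*(-153 + 159) = (4 + 1 - 4)**2*6 = 1**2*6 = 1*6 = 6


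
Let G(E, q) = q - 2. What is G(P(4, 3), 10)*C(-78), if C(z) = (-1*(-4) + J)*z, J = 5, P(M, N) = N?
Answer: -5616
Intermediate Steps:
C(z) = 9*z (C(z) = (-1*(-4) + 5)*z = (4 + 5)*z = 9*z)
G(E, q) = -2 + q
G(P(4, 3), 10)*C(-78) = (-2 + 10)*(9*(-78)) = 8*(-702) = -5616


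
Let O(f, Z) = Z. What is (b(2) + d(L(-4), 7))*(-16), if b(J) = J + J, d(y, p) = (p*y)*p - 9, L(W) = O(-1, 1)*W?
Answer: 3216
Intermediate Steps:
L(W) = W (L(W) = 1*W = W)
d(y, p) = -9 + y*p**2 (d(y, p) = y*p**2 - 9 = -9 + y*p**2)
b(J) = 2*J
(b(2) + d(L(-4), 7))*(-16) = (2*2 + (-9 - 4*7**2))*(-16) = (4 + (-9 - 4*49))*(-16) = (4 + (-9 - 196))*(-16) = (4 - 205)*(-16) = -201*(-16) = 3216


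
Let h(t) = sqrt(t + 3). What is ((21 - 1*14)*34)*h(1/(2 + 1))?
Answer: 238*sqrt(30)/3 ≈ 434.53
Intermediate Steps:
h(t) = sqrt(3 + t)
((21 - 1*14)*34)*h(1/(2 + 1)) = ((21 - 1*14)*34)*sqrt(3 + 1/(2 + 1)) = ((21 - 14)*34)*sqrt(3 + 1/3) = (7*34)*sqrt(3 + 1/3) = 238*sqrt(10/3) = 238*(sqrt(30)/3) = 238*sqrt(30)/3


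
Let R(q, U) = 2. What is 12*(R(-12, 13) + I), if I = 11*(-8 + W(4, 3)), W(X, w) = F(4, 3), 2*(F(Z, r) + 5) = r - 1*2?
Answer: -1626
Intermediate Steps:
F(Z, r) = -6 + r/2 (F(Z, r) = -5 + (r - 1*2)/2 = -5 + (r - 2)/2 = -5 + (-2 + r)/2 = -5 + (-1 + r/2) = -6 + r/2)
W(X, w) = -9/2 (W(X, w) = -6 + (½)*3 = -6 + 3/2 = -9/2)
I = -275/2 (I = 11*(-8 - 9/2) = 11*(-25/2) = -275/2 ≈ -137.50)
12*(R(-12, 13) + I) = 12*(2 - 275/2) = 12*(-271/2) = -1626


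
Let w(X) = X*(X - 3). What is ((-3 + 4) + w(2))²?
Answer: 1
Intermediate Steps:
w(X) = X*(-3 + X)
((-3 + 4) + w(2))² = ((-3 + 4) + 2*(-3 + 2))² = (1 + 2*(-1))² = (1 - 2)² = (-1)² = 1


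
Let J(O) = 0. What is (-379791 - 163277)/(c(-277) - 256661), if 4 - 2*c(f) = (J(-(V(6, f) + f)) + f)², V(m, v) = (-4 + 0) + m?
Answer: 1086136/590047 ≈ 1.8408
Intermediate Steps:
V(m, v) = -4 + m
c(f) = 2 - f²/2 (c(f) = 2 - (0 + f)²/2 = 2 - f²/2)
(-379791 - 163277)/(c(-277) - 256661) = (-379791 - 163277)/((2 - ½*(-277)²) - 256661) = -543068/((2 - ½*76729) - 256661) = -543068/((2 - 76729/2) - 256661) = -543068/(-76725/2 - 256661) = -543068/(-590047/2) = -543068*(-2/590047) = 1086136/590047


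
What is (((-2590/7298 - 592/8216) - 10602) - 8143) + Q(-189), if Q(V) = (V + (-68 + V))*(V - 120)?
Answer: 446212216096/3747523 ≈ 1.1907e+5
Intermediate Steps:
Q(V) = (-120 + V)*(-68 + 2*V) (Q(V) = (-68 + 2*V)*(-120 + V) = (-120 + V)*(-68 + 2*V))
(((-2590/7298 - 592/8216) - 10602) - 8143) + Q(-189) = (((-2590/7298 - 592/8216) - 10602) - 8143) + (8160 - 308*(-189) + 2*(-189)²) = (((-2590*1/7298 - 592*1/8216) - 10602) - 8143) + (8160 + 58212 + 2*35721) = (((-1295/3649 - 74/1027) - 10602) - 8143) + (8160 + 58212 + 71442) = ((-1599991/3747523 - 10602) - 8143) + 137814 = (-39732838837/3747523 - 8143) + 137814 = -70248918626/3747523 + 137814 = 446212216096/3747523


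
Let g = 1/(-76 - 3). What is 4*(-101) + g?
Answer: -31917/79 ≈ -404.01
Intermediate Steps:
g = -1/79 (g = 1/(-79) = -1/79 ≈ -0.012658)
4*(-101) + g = 4*(-101) - 1/79 = -404 - 1/79 = -31917/79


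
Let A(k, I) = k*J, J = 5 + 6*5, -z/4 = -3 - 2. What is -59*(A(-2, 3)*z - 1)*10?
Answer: 826590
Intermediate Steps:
z = 20 (z = -4*(-3 - 2) = -4*(-5) = 20)
J = 35 (J = 5 + 30 = 35)
A(k, I) = 35*k (A(k, I) = k*35 = 35*k)
-59*(A(-2, 3)*z - 1)*10 = -59*((35*(-2))*20 - 1)*10 = -59*(-70*20 - 1)*10 = -59*(-1400 - 1)*10 = -59*(-1401)*10 = 82659*10 = 826590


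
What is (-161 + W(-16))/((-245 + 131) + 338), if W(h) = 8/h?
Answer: -323/448 ≈ -0.72098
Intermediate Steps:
(-161 + W(-16))/((-245 + 131) + 338) = (-161 + 8/(-16))/((-245 + 131) + 338) = (-161 + 8*(-1/16))/(-114 + 338) = (-161 - 1/2)/224 = -323/2*1/224 = -323/448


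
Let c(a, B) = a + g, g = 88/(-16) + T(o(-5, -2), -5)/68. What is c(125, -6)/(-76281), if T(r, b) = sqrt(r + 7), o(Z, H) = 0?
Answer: -239/152562 - sqrt(7)/5187108 ≈ -0.0015671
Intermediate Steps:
T(r, b) = sqrt(7 + r)
g = -11/2 + sqrt(7)/68 (g = 88/(-16) + sqrt(7 + 0)/68 = 88*(-1/16) + sqrt(7)*(1/68) = -11/2 + sqrt(7)/68 ≈ -5.4611)
c(a, B) = -11/2 + a + sqrt(7)/68 (c(a, B) = a + (-11/2 + sqrt(7)/68) = -11/2 + a + sqrt(7)/68)
c(125, -6)/(-76281) = (-11/2 + 125 + sqrt(7)/68)/(-76281) = (239/2 + sqrt(7)/68)*(-1/76281) = -239/152562 - sqrt(7)/5187108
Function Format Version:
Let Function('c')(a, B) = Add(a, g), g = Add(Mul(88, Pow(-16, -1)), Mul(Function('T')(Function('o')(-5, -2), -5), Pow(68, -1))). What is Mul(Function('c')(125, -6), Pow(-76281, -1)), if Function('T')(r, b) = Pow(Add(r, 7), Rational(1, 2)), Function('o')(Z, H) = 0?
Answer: Add(Rational(-239, 152562), Mul(Rational(-1, 5187108), Pow(7, Rational(1, 2)))) ≈ -0.0015671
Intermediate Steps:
Function('T')(r, b) = Pow(Add(7, r), Rational(1, 2))
g = Add(Rational(-11, 2), Mul(Rational(1, 68), Pow(7, Rational(1, 2)))) (g = Add(Mul(88, Pow(-16, -1)), Mul(Pow(Add(7, 0), Rational(1, 2)), Pow(68, -1))) = Add(Mul(88, Rational(-1, 16)), Mul(Pow(7, Rational(1, 2)), Rational(1, 68))) = Add(Rational(-11, 2), Mul(Rational(1, 68), Pow(7, Rational(1, 2)))) ≈ -5.4611)
Function('c')(a, B) = Add(Rational(-11, 2), a, Mul(Rational(1, 68), Pow(7, Rational(1, 2)))) (Function('c')(a, B) = Add(a, Add(Rational(-11, 2), Mul(Rational(1, 68), Pow(7, Rational(1, 2))))) = Add(Rational(-11, 2), a, Mul(Rational(1, 68), Pow(7, Rational(1, 2)))))
Mul(Function('c')(125, -6), Pow(-76281, -1)) = Mul(Add(Rational(-11, 2), 125, Mul(Rational(1, 68), Pow(7, Rational(1, 2)))), Pow(-76281, -1)) = Mul(Add(Rational(239, 2), Mul(Rational(1, 68), Pow(7, Rational(1, 2)))), Rational(-1, 76281)) = Add(Rational(-239, 152562), Mul(Rational(-1, 5187108), Pow(7, Rational(1, 2))))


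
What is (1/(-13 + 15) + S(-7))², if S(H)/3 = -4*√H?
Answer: (1 - 24*I*√7)²/4 ≈ -1007.8 - 31.749*I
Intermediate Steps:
S(H) = -12*√H (S(H) = 3*(-4*√H) = -12*√H)
(1/(-13 + 15) + S(-7))² = (1/(-13 + 15) - 12*I*√7)² = (1/2 - 12*I*√7)² = (½ - 12*I*√7)²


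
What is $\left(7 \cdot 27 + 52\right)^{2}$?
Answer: $58081$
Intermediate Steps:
$\left(7 \cdot 27 + 52\right)^{2} = \left(189 + 52\right)^{2} = 241^{2} = 58081$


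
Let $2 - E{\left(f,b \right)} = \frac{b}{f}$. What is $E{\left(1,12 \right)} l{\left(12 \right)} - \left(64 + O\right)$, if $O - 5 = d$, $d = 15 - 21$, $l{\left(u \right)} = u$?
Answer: $-183$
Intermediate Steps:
$E{\left(f,b \right)} = 2 - \frac{b}{f}$
$d = -6$
$O = -1$ ($O = 5 - 6 = -1$)
$E{\left(1,12 \right)} l{\left(12 \right)} - \left(64 + O\right) = \left(2 - \frac{12}{1}\right) 12 - 63 = \left(2 - 12 \cdot 1\right) 12 + \left(-64 + 1\right) = \left(2 - 12\right) 12 - 63 = \left(-10\right) 12 - 63 = -120 - 63 = -183$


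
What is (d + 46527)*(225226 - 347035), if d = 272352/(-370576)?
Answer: -6908460423075/1219 ≈ -5.6673e+9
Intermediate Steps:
d = -17022/23161 (d = 272352*(-1/370576) = -17022/23161 ≈ -0.73494)
(d + 46527)*(225226 - 347035) = (-17022/23161 + 46527)*(225226 - 347035) = (1077594825/23161)*(-121809) = -6908460423075/1219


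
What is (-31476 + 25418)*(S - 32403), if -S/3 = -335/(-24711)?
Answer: 1616903499068/8237 ≈ 1.9630e+8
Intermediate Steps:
S = -335/8237 (S = -(-1005)/(-24711) = -(-1005)*(-1)/24711 = -3*335/24711 = -335/8237 ≈ -0.040670)
(-31476 + 25418)*(S - 32403) = (-31476 + 25418)*(-335/8237 - 32403) = -6058*(-266903846/8237) = 1616903499068/8237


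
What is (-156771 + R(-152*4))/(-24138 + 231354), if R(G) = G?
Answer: -157379/207216 ≈ -0.75949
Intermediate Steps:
(-156771 + R(-152*4))/(-24138 + 231354) = (-156771 - 152*4)/(-24138 + 231354) = (-156771 - 608)/207216 = -157379*1/207216 = -157379/207216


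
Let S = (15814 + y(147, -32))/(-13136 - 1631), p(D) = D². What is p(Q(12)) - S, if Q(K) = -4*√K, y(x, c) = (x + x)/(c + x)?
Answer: 327874264/1698205 ≈ 193.07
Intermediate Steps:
y(x, c) = 2*x/(c + x) (y(x, c) = (2*x)/(c + x) = 2*x/(c + x))
S = -1818904/1698205 (S = (15814 + 2*147/(-32 + 147))/(-13136 - 1631) = (15814 + 2*147/115)/(-14767) = (15814 + 2*147*(1/115))*(-1/14767) = (15814 + 294/115)*(-1/14767) = (1818904/115)*(-1/14767) = -1818904/1698205 ≈ -1.0711)
p(Q(12)) - S = (-8*√3)² - 1*(-1818904/1698205) = (-8*√3)² + 1818904/1698205 = 192 + 1818904/1698205 = 327874264/1698205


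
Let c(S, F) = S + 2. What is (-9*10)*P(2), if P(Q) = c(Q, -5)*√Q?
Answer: -360*√2 ≈ -509.12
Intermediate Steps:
c(S, F) = 2 + S
P(Q) = √Q*(2 + Q) (P(Q) = (2 + Q)*√Q = √Q*(2 + Q))
(-9*10)*P(2) = (-9*10)*(√2*(2 + 2)) = -90*√2*4 = -360*√2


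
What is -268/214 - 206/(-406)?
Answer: -16181/21721 ≈ -0.74495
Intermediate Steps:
-268/214 - 206/(-406) = -268*1/214 - 206*(-1/406) = -134/107 + 103/203 = -16181/21721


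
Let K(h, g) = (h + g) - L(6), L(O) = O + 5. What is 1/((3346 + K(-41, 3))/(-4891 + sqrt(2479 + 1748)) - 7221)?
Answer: -57575168387/415789108930119 + 1099*sqrt(4227)/415789108930119 ≈ -0.00013847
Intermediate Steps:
L(O) = 5 + O
K(h, g) = -11 + g + h (K(h, g) = (h + g) - (5 + 6) = (g + h) - 1*11 = (g + h) - 11 = -11 + g + h)
1/((3346 + K(-41, 3))/(-4891 + sqrt(2479 + 1748)) - 7221) = 1/((3346 + (-11 + 3 - 41))/(-4891 + sqrt(2479 + 1748)) - 7221) = 1/((3346 - 49)/(-4891 + sqrt(4227)) - 7221) = 1/(3297/(-4891 + sqrt(4227)) - 7221) = 1/(-7221 + 3297/(-4891 + sqrt(4227)))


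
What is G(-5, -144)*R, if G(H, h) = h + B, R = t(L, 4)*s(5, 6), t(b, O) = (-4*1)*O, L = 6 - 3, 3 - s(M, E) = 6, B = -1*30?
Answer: -8352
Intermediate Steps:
B = -30
s(M, E) = -3 (s(M, E) = 3 - 1*6 = 3 - 6 = -3)
L = 3
t(b, O) = -4*O
R = 48 (R = -4*4*(-3) = -16*(-3) = 48)
G(H, h) = -30 + h (G(H, h) = h - 30 = -30 + h)
G(-5, -144)*R = (-30 - 144)*48 = -174*48 = -8352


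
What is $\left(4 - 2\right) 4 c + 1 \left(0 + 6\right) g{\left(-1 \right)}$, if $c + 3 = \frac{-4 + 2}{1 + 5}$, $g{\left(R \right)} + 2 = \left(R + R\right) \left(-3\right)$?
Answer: $- \frac{8}{3} \approx -2.6667$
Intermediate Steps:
$g{\left(R \right)} = -2 - 6 R$ ($g{\left(R \right)} = -2 + \left(R + R\right) \left(-3\right) = -2 + 2 R \left(-3\right) = -2 - 6 R$)
$c = - \frac{10}{3}$ ($c = -3 + \frac{-4 + 2}{1 + 5} = -3 - \frac{2}{6} = -3 - \frac{1}{3} = - \frac{10}{3} \approx -3.3333$)
$\left(4 - 2\right) 4 c + 1 \left(0 + 6\right) g{\left(-1 \right)} = \left(4 - 2\right) 4 \left(- \frac{10}{3}\right) + 1 \left(0 + 6\right) \left(-2 - -6\right) = \left(4 - 2\right) 4 \left(- \frac{10}{3}\right) + 1 \cdot 6 \left(-2 + 6\right) = 2 \cdot 4 \left(- \frac{10}{3}\right) + 6 \cdot 4 = 8 \left(- \frac{10}{3}\right) + 24 = - \frac{80}{3} + 24 = - \frac{8}{3}$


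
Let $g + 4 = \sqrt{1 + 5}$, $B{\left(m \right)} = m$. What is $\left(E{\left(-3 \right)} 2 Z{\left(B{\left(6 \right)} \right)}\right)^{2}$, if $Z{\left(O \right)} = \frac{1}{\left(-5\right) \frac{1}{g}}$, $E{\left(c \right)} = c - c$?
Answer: $0$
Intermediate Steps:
$g = -4 + \sqrt{6}$ ($g = -4 + \sqrt{1 + 5} = -4 + \sqrt{6} \approx -1.5505$)
$E{\left(c \right)} = 0$
$Z{\left(O \right)} = \frac{4}{5} - \frac{\sqrt{6}}{5}$ ($Z{\left(O \right)} = \frac{1}{\left(-5\right) \frac{1}{-4 + \sqrt{6}}} = \frac{4}{5} - \frac{\sqrt{6}}{5}$)
$\left(E{\left(-3 \right)} 2 Z{\left(B{\left(6 \right)} \right)}\right)^{2} = \left(0 \cdot 2 \left(\frac{4}{5} - \frac{\sqrt{6}}{5}\right)\right)^{2} = \left(0 \left(\frac{4}{5} - \frac{\sqrt{6}}{5}\right)\right)^{2} = 0^{2} = 0$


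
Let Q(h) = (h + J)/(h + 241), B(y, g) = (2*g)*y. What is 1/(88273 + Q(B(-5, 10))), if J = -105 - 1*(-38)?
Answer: 141/12446326 ≈ 1.1329e-5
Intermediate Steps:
B(y, g) = 2*g*y
J = -67 (J = -105 + 38 = -67)
Q(h) = (-67 + h)/(241 + h) (Q(h) = (h - 67)/(h + 241) = (-67 + h)/(241 + h))
1/(88273 + Q(B(-5, 10))) = 1/(88273 + (-67 + 2*10*(-5))/(241 + 2*10*(-5))) = 1/(88273 + (-67 - 100)/(241 - 100)) = 1/(88273 - 167/141) = 1/(12446326/141) = 141/12446326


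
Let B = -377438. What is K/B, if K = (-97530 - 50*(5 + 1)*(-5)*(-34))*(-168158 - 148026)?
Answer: -23481404760/188719 ≈ -1.2443e+5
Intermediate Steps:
K = 46962809520 (K = (-97530 - 300*(-5)*(-34))*(-316184) = (-97530 - 50*(-30)*(-34))*(-316184) = (-97530 + 1500*(-34))*(-316184) = (-97530 - 51000)*(-316184) = -148530*(-316184) = 46962809520)
K/B = 46962809520/(-377438) = 46962809520*(-1/377438) = -23481404760/188719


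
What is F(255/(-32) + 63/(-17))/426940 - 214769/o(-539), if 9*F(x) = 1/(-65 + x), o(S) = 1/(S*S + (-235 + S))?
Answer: -2493391696483492378531/40068212265 ≈ -6.2229e+10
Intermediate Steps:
o(S) = 1/(-235 + S + S²) (o(S) = 1/(S² + (-235 + S)) = 1/(-235 + S + S²))
F(x) = 1/(9*(-65 + x))
F(255/(-32) + 63/(-17))/426940 - 214769/o(-539) = (1/(9*(-65 + (255/(-32) + 63/(-17)))))/426940 - 214769/(1/(-235 - 539 + (-539)²)) = (1/(9*(-65 + (255*(-1/32) + 63*(-1/17)))))*(1/426940) - 214769/(1/(-235 - 539 + 290521)) = (1/(9*(-65 + (-255/32 - 63/17))))*(1/426940) - 214769/(1/289747) = (1/(9*(-65 - 6351/544)))*(1/426940) - 214769/1/289747 = (1/(9*(-41711/544)))*(1/426940) - 214769*289747 = ((⅑)*(-544/41711))*(1/426940) - 62228673443 = -544/375399*1/426940 - 62228673443 = -136/40068212265 - 62228673443 = -2493391696483492378531/40068212265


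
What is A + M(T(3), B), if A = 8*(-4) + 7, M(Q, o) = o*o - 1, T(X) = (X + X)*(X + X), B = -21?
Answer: 415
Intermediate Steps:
T(X) = 4*X**2 (T(X) = (2*X)*(2*X) = 4*X**2)
M(Q, o) = -1 + o**2 (M(Q, o) = o**2 - 1 = -1 + o**2)
A = -25 (A = -32 + 7 = -25)
A + M(T(3), B) = -25 + (-1 + (-21)**2) = -25 + (-1 + 441) = -25 + 440 = 415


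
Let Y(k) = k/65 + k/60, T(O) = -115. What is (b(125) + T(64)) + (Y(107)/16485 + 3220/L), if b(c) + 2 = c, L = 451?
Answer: 3511907153/231963732 ≈ 15.140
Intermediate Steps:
b(c) = -2 + c
Y(k) = 5*k/156 (Y(k) = k*(1/65) + k*(1/60) = k/65 + k/60 = 5*k/156)
(b(125) + T(64)) + (Y(107)/16485 + 3220/L) = ((-2 + 125) - 115) + (((5/156)*107)/16485 + 3220/451) = (123 - 115) + ((535/156)*(1/16485) + 3220*(1/451)) = 8 + (107/514332 + 3220/451) = 8 + 1656197297/231963732 = 3511907153/231963732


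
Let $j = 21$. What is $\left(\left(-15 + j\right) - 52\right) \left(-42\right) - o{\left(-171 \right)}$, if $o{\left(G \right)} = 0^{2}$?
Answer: $1932$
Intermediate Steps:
$o{\left(G \right)} = 0$
$\left(\left(-15 + j\right) - 52\right) \left(-42\right) - o{\left(-171 \right)} = \left(\left(-15 + 21\right) - 52\right) \left(-42\right) - 0 = \left(6 - 52\right) \left(-42\right) + 0 = \left(-46\right) \left(-42\right) + 0 = 1932 + 0 = 1932$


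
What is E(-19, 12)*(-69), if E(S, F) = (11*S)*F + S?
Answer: 174363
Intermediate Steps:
E(S, F) = S + 11*F*S (E(S, F) = 11*F*S + S = S + 11*F*S)
E(-19, 12)*(-69) = -19*(1 + 11*12)*(-69) = -19*(1 + 132)*(-69) = -19*133*(-69) = -2527*(-69) = 174363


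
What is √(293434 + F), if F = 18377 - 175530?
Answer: √136281 ≈ 369.16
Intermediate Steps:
F = -157153
√(293434 + F) = √(293434 - 157153) = √136281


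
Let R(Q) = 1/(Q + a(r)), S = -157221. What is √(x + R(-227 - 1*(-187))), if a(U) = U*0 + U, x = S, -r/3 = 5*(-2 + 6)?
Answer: I*√15722101/10 ≈ 396.51*I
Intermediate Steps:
r = -60 (r = -15*(-2 + 6) = -15*4 = -3*20 = -60)
x = -157221
a(U) = U (a(U) = 0 + U = U)
R(Q) = 1/(-60 + Q) (R(Q) = 1/(Q - 60) = 1/(-60 + Q))
√(x + R(-227 - 1*(-187))) = √(-157221 + 1/(-60 + (-227 - 1*(-187)))) = √(-157221 + 1/(-60 + (-227 + 187))) = √(-157221 + 1/(-60 - 40)) = √(-157221 + 1/(-100)) = √(-157221 - 1/100) = √(-15722101/100) = I*√15722101/10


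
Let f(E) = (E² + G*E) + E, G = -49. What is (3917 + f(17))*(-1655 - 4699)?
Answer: -21540060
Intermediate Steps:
f(E) = E² - 48*E (f(E) = (E² - 49*E) + E = E² - 48*E)
(3917 + f(17))*(-1655 - 4699) = (3917 + 17*(-48 + 17))*(-1655 - 4699) = (3917 + 17*(-31))*(-6354) = (3917 - 527)*(-6354) = 3390*(-6354) = -21540060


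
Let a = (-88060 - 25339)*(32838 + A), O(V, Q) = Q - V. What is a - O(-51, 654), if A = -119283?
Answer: 9802775850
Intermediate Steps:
a = 9802776555 (a = (-88060 - 25339)*(32838 - 119283) = -113399*(-86445) = 9802776555)
a - O(-51, 654) = 9802776555 - (654 - 1*(-51)) = 9802776555 - (654 + 51) = 9802776555 - 1*705 = 9802776555 - 705 = 9802775850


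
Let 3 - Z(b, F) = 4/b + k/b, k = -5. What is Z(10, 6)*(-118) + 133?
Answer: -1164/5 ≈ -232.80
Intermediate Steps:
Z(b, F) = 3 + 1/b (Z(b, F) = 3 - (4/b - 5/b) = 3 - (-1)/b = 3 + 1/b)
Z(10, 6)*(-118) + 133 = (3 + 1/10)*(-118) + 133 = (3 + ⅒)*(-118) + 133 = (31/10)*(-118) + 133 = -1829/5 + 133 = -1164/5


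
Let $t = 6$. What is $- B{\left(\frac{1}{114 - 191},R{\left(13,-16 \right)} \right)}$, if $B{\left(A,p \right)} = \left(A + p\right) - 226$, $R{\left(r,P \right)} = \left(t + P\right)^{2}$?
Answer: $\frac{9703}{77} \approx 126.01$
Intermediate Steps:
$R{\left(r,P \right)} = \left(6 + P\right)^{2}$
$B{\left(A,p \right)} = -226 + A + p$
$- B{\left(\frac{1}{114 - 191},R{\left(13,-16 \right)} \right)} = - (-226 + \frac{1}{114 - 191} + \left(6 - 16\right)^{2}) = - (-226 + \frac{1}{-77} + \left(-10\right)^{2}) = - (-226 - \frac{1}{77} + 100) = \left(-1\right) \left(- \frac{9703}{77}\right) = \frac{9703}{77}$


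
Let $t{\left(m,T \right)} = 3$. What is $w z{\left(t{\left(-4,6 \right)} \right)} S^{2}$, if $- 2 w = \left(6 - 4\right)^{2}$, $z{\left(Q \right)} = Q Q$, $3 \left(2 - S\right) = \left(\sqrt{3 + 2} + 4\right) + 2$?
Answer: $-10$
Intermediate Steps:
$S = - \frac{\sqrt{5}}{3}$ ($S = 2 - \frac{\left(\sqrt{3 + 2} + 4\right) + 2}{3} = 2 - \frac{\left(\sqrt{5} + 4\right) + 2}{3} = 2 - \frac{\left(4 + \sqrt{5}\right) + 2}{3} = 2 - \frac{6 + \sqrt{5}}{3} = 2 - \left(2 + \frac{\sqrt{5}}{3}\right) = - \frac{\sqrt{5}}{3} \approx -0.74536$)
$z{\left(Q \right)} = Q^{2}$
$w = -2$ ($w = - \frac{\left(6 - 4\right)^{2}}{2} = - \frac{2^{2}}{2} = \left(- \frac{1}{2}\right) 4 = -2$)
$w z{\left(t{\left(-4,6 \right)} \right)} S^{2} = - 2 \cdot 3^{2} \left(- \frac{\sqrt{5}}{3}\right)^{2} = \left(-2\right) 9 \cdot \frac{5}{9} = \left(-18\right) \frac{5}{9} = -10$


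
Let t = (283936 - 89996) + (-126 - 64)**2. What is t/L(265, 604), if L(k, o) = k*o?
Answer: 11502/8003 ≈ 1.4372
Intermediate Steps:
t = 230040 (t = 193940 + (-190)**2 = 193940 + 36100 = 230040)
t/L(265, 604) = 230040/((265*604)) = 230040/160060 = 230040*(1/160060) = 11502/8003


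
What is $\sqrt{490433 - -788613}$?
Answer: $\sqrt{1279046} \approx 1130.9$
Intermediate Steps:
$\sqrt{490433 - -788613} = \sqrt{490433 + 788613} = \sqrt{1279046}$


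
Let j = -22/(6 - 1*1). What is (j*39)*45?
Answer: -7722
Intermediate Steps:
j = -22/5 (j = -22/(6 - 1) = -22/5 ≈ -4.4000)
(j*39)*45 = -22/5*39*45 = -858/5*45 = -7722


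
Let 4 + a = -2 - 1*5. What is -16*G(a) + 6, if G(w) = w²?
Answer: -1930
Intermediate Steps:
a = -11 (a = -4 + (-2 - 1*5) = -4 + (-2 - 5) = -4 - 7 = -11)
-16*G(a) + 6 = -16*(-11)² + 6 = -16*121 + 6 = -1936 + 6 = -1930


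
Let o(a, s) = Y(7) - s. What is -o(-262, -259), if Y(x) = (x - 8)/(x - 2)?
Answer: -1294/5 ≈ -258.80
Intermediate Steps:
Y(x) = (-8 + x)/(-2 + x)
o(a, s) = -1/5 - s (o(a, s) = (-8 + 7)/(-2 + 7) - s = -1/5 - s)
-o(-262, -259) = -(-1/5 - 1*(-259)) = -(-1/5 + 259) = -1*1294/5 = -1294/5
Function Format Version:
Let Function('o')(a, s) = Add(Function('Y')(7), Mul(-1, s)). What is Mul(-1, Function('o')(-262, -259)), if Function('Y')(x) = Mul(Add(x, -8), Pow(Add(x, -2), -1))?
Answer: Rational(-1294, 5) ≈ -258.80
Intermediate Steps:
Function('Y')(x) = Mul(Pow(Add(-2, x), -1), Add(-8, x)) (Function('Y')(x) = Mul(Add(-8, x), Pow(Add(-2, x), -1)) = Mul(Pow(Add(-2, x), -1), Add(-8, x)))
Function('o')(a, s) = Add(Rational(-1, 5), Mul(-1, s)) (Function('o')(a, s) = Add(Mul(Pow(Add(-2, 7), -1), Add(-8, 7)), Mul(-1, s)) = Add(Mul(Pow(5, -1), -1), Mul(-1, s)) = Add(Mul(Rational(1, 5), -1), Mul(-1, s)) = Add(Rational(-1, 5), Mul(-1, s)))
Mul(-1, Function('o')(-262, -259)) = Mul(-1, Add(Rational(-1, 5), Mul(-1, -259))) = Mul(-1, Add(Rational(-1, 5), 259)) = Mul(-1, Rational(1294, 5)) = Rational(-1294, 5)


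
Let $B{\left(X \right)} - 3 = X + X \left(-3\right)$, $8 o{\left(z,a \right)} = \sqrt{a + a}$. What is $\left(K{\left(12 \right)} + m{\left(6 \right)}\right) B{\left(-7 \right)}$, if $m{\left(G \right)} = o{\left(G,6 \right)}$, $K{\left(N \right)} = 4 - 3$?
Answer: $17 + \frac{17 \sqrt{3}}{4} \approx 24.361$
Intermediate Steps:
$K{\left(N \right)} = 1$
$o{\left(z,a \right)} = \frac{\sqrt{2} \sqrt{a}}{8}$ ($o{\left(z,a \right)} = \frac{\sqrt{a + a}}{8} = \frac{\sqrt{2 a}}{8} = \frac{\sqrt{2} \sqrt{a}}{8}$)
$m{\left(G \right)} = \frac{\sqrt{3}}{4}$ ($m{\left(G \right)} = \frac{\sqrt{2} \sqrt{6}}{8} = \frac{\sqrt{3}}{4}$)
$B{\left(X \right)} = 3 - 2 X$ ($B{\left(X \right)} = 3 + \left(X + X \left(-3\right)\right) = 3 + \left(X - 3 X\right) = 3 - 2 X$)
$\left(K{\left(12 \right)} + m{\left(6 \right)}\right) B{\left(-7 \right)} = \left(1 + \frac{\sqrt{3}}{4}\right) \left(3 - -14\right) = \left(1 + \frac{\sqrt{3}}{4}\right) \left(3 + 14\right) = \left(1 + \frac{\sqrt{3}}{4}\right) 17 = 17 + \frac{17 \sqrt{3}}{4}$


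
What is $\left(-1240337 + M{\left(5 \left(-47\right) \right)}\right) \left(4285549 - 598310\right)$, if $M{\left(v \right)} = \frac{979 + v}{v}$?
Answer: $- \frac{1074756198798421}{235} \approx -4.5734 \cdot 10^{12}$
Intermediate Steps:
$M{\left(v \right)} = \frac{979 + v}{v}$
$\left(-1240337 + M{\left(5 \left(-47\right) \right)}\right) \left(4285549 - 598310\right) = \left(-1240337 + \frac{979 + 5 \left(-47\right)}{5 \left(-47\right)}\right) \left(4285549 - 598310\right) = \left(-1240337 + \frac{979 - 235}{-235}\right) 3687239 = \left(-1240337 - \frac{744}{235}\right) 3687239 = \left(- \frac{291479939}{235}\right) 3687239 = - \frac{1074756198798421}{235}$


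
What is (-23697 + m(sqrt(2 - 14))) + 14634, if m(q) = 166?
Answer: -8897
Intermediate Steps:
(-23697 + m(sqrt(2 - 14))) + 14634 = (-23697 + 166) + 14634 = -23531 + 14634 = -8897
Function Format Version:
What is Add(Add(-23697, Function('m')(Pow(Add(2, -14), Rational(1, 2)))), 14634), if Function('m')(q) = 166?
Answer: -8897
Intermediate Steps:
Add(Add(-23697, Function('m')(Pow(Add(2, -14), Rational(1, 2)))), 14634) = Add(Add(-23697, 166), 14634) = Add(-23531, 14634) = -8897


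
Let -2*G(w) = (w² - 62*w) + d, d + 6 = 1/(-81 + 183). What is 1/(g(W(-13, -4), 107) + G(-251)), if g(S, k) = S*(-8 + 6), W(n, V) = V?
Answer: -204/8011183 ≈ -2.5464e-5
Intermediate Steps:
d = -611/102 (d = -6 + 1/(-81 + 183) = -6 + 1/102 = -611/102 ≈ -5.9902)
G(w) = 611/204 + 31*w - w²/2 (G(w) = -((w² - 62*w) - 611/102)/2 = -(-611/102 + w² - 62*w)/2 = 611/204 + 31*w - w²/2)
g(S, k) = -2*S (g(S, k) = S*(-2) = -2*S)
1/(g(W(-13, -4), 107) + G(-251)) = 1/(-2*(-4) + (611/204 + 31*(-251) - ½*(-251)²)) = 1/(8 + (611/204 - 7781 - ½*63001)) = 1/(8 + (611/204 - 7781 - 63001/2)) = 1/(8 - 8012815/204) = 1/(-8011183/204) = -204/8011183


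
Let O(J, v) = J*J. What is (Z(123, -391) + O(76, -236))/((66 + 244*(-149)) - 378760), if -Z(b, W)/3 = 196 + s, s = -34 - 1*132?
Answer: -2843/207525 ≈ -0.013700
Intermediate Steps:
s = -166 (s = -34 - 132 = -166)
Z(b, W) = -90 (Z(b, W) = -3*(196 - 166) = -3*30 = -90)
O(J, v) = J²
(Z(123, -391) + O(76, -236))/((66 + 244*(-149)) - 378760) = (-90 + 76²)/((66 + 244*(-149)) - 378760) = (-90 + 5776)/((66 - 36356) - 378760) = 5686/(-36290 - 378760) = 5686/(-415050) = 5686*(-1/415050) = -2843/207525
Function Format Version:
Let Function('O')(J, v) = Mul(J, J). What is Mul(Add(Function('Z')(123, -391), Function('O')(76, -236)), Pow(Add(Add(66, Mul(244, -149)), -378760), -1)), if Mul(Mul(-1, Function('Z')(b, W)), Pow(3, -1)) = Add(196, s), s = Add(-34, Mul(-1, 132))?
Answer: Rational(-2843, 207525) ≈ -0.013700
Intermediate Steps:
s = -166 (s = Add(-34, -132) = -166)
Function('Z')(b, W) = -90 (Function('Z')(b, W) = Mul(-3, Add(196, -166)) = Mul(-3, 30) = -90)
Function('O')(J, v) = Pow(J, 2)
Mul(Add(Function('Z')(123, -391), Function('O')(76, -236)), Pow(Add(Add(66, Mul(244, -149)), -378760), -1)) = Mul(Add(-90, Pow(76, 2)), Pow(Add(Add(66, Mul(244, -149)), -378760), -1)) = Mul(Add(-90, 5776), Pow(Add(Add(66, -36356), -378760), -1)) = Mul(5686, Pow(Add(-36290, -378760), -1)) = Mul(5686, Pow(-415050, -1)) = Mul(5686, Rational(-1, 415050)) = Rational(-2843, 207525)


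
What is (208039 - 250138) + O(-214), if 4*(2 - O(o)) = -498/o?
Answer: -18017765/428 ≈ -42098.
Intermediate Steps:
O(o) = 2 + 249/(2*o) (O(o) = 2 - (-249)/(2*o) = 2 + 249/(2*o))
(208039 - 250138) + O(-214) = (208039 - 250138) + (2 + (249/2)/(-214)) = -42099 + (2 + (249/2)*(-1/214)) = -42099 + (2 - 249/428) = -42099 + 607/428 = -18017765/428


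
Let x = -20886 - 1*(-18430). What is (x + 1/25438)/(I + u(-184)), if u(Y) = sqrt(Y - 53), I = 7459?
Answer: -466006447693/1415291920084 + 62475727*I*sqrt(237)/1415291920084 ≈ -0.32927 + 0.00067958*I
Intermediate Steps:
u(Y) = sqrt(-53 + Y)
x = -2456 (x = -20886 + 18430 = -2456)
(x + 1/25438)/(I + u(-184)) = (-2456 + 1/25438)/(7459 + sqrt(-53 - 184)) = (-2456 + 1/25438)/(7459 + sqrt(-237)) = -62475727/(25438*(7459 + I*sqrt(237)))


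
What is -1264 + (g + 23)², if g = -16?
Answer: -1215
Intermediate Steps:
-1264 + (g + 23)² = -1264 + (-16 + 23)² = -1264 + 7² = -1264 + 49 = -1215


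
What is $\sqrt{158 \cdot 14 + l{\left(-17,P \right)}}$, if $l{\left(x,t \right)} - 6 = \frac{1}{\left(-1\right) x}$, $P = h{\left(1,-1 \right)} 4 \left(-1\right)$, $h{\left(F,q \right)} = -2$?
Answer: $\frac{\sqrt{641019}}{17} \approx 47.096$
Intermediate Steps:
$P = 8$ ($P = \left(-2\right) 4 \left(-1\right) = \left(-8\right) \left(-1\right) = 8$)
$l{\left(x,t \right)} = 6 - \frac{1}{x}$ ($l{\left(x,t \right)} = 6 + \frac{1}{\left(-1\right) x} = 6 - \frac{1}{x}$)
$\sqrt{158 \cdot 14 + l{\left(-17,P \right)}} = \sqrt{158 \cdot 14 + \left(6 - \frac{1}{-17}\right)} = \sqrt{2212 + \left(6 - - \frac{1}{17}\right)} = \sqrt{2212 + \left(6 + \frac{1}{17}\right)} = \sqrt{2212 + \frac{103}{17}} = \sqrt{\frac{37707}{17}} = \frac{\sqrt{641019}}{17}$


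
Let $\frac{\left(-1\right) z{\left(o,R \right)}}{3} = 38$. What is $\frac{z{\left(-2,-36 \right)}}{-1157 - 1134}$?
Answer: $\frac{114}{2291} \approx 0.04976$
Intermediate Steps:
$z{\left(o,R \right)} = -114$ ($z{\left(o,R \right)} = \left(-3\right) 38 = -114$)
$\frac{z{\left(-2,-36 \right)}}{-1157 - 1134} = - \frac{114}{-1157 - 1134} = - \frac{114}{-2291} = \left(-114\right) \left(- \frac{1}{2291}\right) = \frac{114}{2291}$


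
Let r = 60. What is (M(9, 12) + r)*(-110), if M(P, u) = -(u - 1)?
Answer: -5390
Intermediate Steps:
M(P, u) = 1 - u (M(P, u) = -(-1 + u) = 1 - u)
(M(9, 12) + r)*(-110) = ((1 - 1*12) + 60)*(-110) = ((1 - 12) + 60)*(-110) = (-11 + 60)*(-110) = 49*(-110) = -5390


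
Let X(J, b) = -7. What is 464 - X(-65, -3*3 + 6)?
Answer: 471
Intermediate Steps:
464 - X(-65, -3*3 + 6) = 464 - 1*(-7) = 464 + 7 = 471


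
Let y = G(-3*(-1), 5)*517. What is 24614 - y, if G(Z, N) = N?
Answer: 22029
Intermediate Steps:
y = 2585 (y = 5*517 = 2585)
24614 - y = 24614 - 1*2585 = 24614 - 2585 = 22029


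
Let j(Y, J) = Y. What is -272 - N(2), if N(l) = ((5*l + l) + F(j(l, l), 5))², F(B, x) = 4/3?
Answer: -4048/9 ≈ -449.78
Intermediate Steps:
F(B, x) = 4/3 (F(B, x) = 4*(⅓) = 4/3)
N(l) = (4/3 + 6*l)² (N(l) = ((5*l + l) + 4/3)² = (6*l + 4/3)² = (4/3 + 6*l)²)
-272 - N(2) = -272 - 4*(2 + 9*2)²/9 = -272 - 4*(2 + 18)²/9 = -272 - 4*20²/9 = -272 - 4*400/9 = -272 - 1*1600/9 = -272 - 1600/9 = -4048/9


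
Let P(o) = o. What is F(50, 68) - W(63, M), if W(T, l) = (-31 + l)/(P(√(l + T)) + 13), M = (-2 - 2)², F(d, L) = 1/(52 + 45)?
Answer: 1267/582 - √79/6 ≈ 0.69561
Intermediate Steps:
F(d, L) = 1/97
M = 16 (M = (-4)² = 16)
W(T, l) = (-31 + l)/(13 + √(T + l)) (W(T, l) = (-31 + l)/(√(l + T) + 13) = (-31 + l)/(√(T + l) + 13) = (-31 + l)/(13 + √(T + l)))
F(50, 68) - W(63, M) = 1/97 - (-31 + 16)/(13 + √(63 + 16)) = 1/97 - (-15)/(13 + √79) = 1/97 + 15/(13 + √79)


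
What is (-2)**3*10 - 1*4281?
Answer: -4361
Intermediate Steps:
(-2)**3*10 - 1*4281 = -8*10 - 4281 = -80 - 4281 = -4361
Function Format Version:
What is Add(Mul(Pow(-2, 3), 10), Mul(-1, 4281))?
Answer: -4361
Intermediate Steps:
Add(Mul(Pow(-2, 3), 10), Mul(-1, 4281)) = Add(Mul(-8, 10), -4281) = Add(-80, -4281) = -4361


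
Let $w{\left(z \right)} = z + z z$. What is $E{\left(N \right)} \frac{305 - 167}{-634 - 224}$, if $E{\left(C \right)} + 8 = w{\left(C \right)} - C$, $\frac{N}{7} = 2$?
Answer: $- \frac{4324}{143} \approx -30.238$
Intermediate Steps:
$N = 14$ ($N = 7 \cdot 2 = 14$)
$w{\left(z \right)} = z + z^{2}$
$E{\left(C \right)} = -8 - C + C \left(1 + C\right)$ ($E{\left(C \right)} = -8 + \left(C \left(1 + C\right) - C\right) = -8 + \left(- C + C \left(1 + C\right)\right) = -8 - C + C \left(1 + C\right)$)
$E{\left(N \right)} \frac{305 - 167}{-634 - 224} = \left(-8 + 14^{2}\right) \frac{305 - 167}{-634 - 224} = \left(-8 + 196\right) \frac{138}{-858} = 188 \cdot 138 \left(- \frac{1}{858}\right) = 188 \left(- \frac{23}{143}\right) = - \frac{4324}{143}$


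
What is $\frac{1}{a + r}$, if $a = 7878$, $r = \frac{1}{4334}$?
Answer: $\frac{4334}{34143253} \approx 0.00012694$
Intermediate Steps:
$r = \frac{1}{4334} \approx 0.00023073$
$\frac{1}{a + r} = \frac{1}{7878 + \frac{1}{4334}} = \frac{1}{\frac{34143253}{4334}} = \frac{4334}{34143253}$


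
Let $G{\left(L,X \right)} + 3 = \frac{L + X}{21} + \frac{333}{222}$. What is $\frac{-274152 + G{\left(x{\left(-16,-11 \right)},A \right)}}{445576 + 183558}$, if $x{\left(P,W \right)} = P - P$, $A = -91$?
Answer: $- \frac{1644947}{3774804} \approx -0.43577$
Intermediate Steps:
$x{\left(P,W \right)} = 0$
$G{\left(L,X \right)} = - \frac{3}{2} + \frac{L}{21} + \frac{X}{21}$ ($G{\left(L,X \right)} = -3 + \left(\frac{L + X}{21} + \frac{333}{222}\right) = -3 + \left(\left(L + X\right) \frac{1}{21} + 333 \cdot \frac{1}{222}\right) = -3 + \left(\left(\frac{L}{21} + \frac{X}{21}\right) + \frac{3}{2}\right) = -3 + \left(\frac{3}{2} + \frac{L}{21} + \frac{X}{21}\right) = - \frac{3}{2} + \frac{L}{21} + \frac{X}{21}$)
$\frac{-274152 + G{\left(x{\left(-16,-11 \right)},A \right)}}{445576 + 183558} = \frac{-274152 + \left(- \frac{3}{2} + \frac{1}{21} \cdot 0 + \frac{1}{21} \left(-91\right)\right)}{445576 + 183558} = \frac{-274152 - \frac{35}{6}}{629134} = \left(-274152 - \frac{35}{6}\right) \frac{1}{629134} = \left(- \frac{1644947}{6}\right) \frac{1}{629134} = - \frac{1644947}{3774804}$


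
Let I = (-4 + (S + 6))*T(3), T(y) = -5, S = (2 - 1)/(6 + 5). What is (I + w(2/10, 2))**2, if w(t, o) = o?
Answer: 8649/121 ≈ 71.479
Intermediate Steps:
S = 1/11 ≈ 0.090909
I = -115/11 (I = (-4 + (1/11 + 6))*(-5) = (-4 + 67/11)*(-5) = (23/11)*(-5) = -115/11 ≈ -10.455)
(I + w(2/10, 2))**2 = (-115/11 + 2)**2 = (-93/11)**2 = 8649/121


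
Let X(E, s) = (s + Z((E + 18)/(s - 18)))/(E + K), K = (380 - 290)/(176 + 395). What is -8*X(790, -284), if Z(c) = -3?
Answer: 327754/112795 ≈ 2.9058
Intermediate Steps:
K = 90/571 ≈ 0.15762
X(E, s) = (-3 + s)/(90/571 + E) (X(E, s) = (s - 3)/(E + 90/571) = (-3 + s)/(90/571 + E))
-8*X(790, -284) = -4568*(-3 - 284)/(90 + 571*790) = -4568*(-287)/(90 + 451090) = -4568*(-287)/451180 = -8*(-163877/451180) = 327754/112795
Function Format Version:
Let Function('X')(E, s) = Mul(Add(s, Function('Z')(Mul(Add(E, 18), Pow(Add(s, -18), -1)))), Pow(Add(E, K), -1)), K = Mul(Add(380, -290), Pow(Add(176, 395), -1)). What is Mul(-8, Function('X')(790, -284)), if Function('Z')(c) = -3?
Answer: Rational(327754, 112795) ≈ 2.9058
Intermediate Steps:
K = Rational(90, 571) (K = Mul(90, Pow(571, -1)) = Mul(90, Rational(1, 571)) = Rational(90, 571) ≈ 0.15762)
Function('X')(E, s) = Mul(Pow(Add(Rational(90, 571), E), -1), Add(-3, s)) (Function('X')(E, s) = Mul(Add(s, -3), Pow(Add(E, Rational(90, 571)), -1)) = Mul(Add(-3, s), Pow(Add(Rational(90, 571), E), -1)) = Mul(Pow(Add(Rational(90, 571), E), -1), Add(-3, s)))
Mul(-8, Function('X')(790, -284)) = Mul(-8, Mul(571, Pow(Add(90, Mul(571, 790)), -1), Add(-3, -284))) = Mul(-8, Mul(571, Pow(Add(90, 451090), -1), -287)) = Mul(-8, Mul(571, Pow(451180, -1), -287)) = Mul(-8, Mul(571, Rational(1, 451180), -287)) = Mul(-8, Rational(-163877, 451180)) = Rational(327754, 112795)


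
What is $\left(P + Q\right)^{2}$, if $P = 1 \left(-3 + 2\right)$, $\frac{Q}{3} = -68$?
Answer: $42025$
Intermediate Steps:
$Q = -204$ ($Q = 3 \left(-68\right) = -204$)
$P = -1$ ($P = 1 \left(-1\right) = -1$)
$\left(P + Q\right)^{2} = \left(-1 - 204\right)^{2} = \left(-205\right)^{2} = 42025$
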